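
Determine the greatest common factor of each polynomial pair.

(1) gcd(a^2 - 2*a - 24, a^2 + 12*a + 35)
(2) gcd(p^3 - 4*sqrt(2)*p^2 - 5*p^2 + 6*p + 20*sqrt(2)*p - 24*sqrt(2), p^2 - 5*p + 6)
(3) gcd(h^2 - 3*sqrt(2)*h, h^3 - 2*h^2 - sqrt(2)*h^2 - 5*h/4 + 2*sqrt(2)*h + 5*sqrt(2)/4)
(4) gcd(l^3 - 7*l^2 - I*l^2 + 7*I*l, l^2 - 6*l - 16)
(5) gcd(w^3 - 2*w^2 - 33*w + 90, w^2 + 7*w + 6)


(1) = 1
(2) = gcd((p - 3)*(p - 2)*(p - 4*sqrt(2)), (p - 3)*(p - 2)) = p^2 - 5*p + 6
(3) = gcd(h*(h - 3*sqrt(2)), (h - 5/2)*(h + 1/2)*(h - sqrt(2))) = 1
(4) = gcd(l*(l - 7)*(l - I), (l - 8)*(l + 2)) = 1
(5) = w + 6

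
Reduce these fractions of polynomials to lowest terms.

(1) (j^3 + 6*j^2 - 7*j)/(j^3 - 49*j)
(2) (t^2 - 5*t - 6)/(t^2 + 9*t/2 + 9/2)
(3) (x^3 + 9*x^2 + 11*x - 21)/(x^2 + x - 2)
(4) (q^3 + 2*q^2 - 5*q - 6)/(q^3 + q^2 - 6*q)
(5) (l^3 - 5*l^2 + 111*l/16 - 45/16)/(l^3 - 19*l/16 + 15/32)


(1) = (j - 1)/(j - 7)
(2) = (2*t^2 - 10*t - 12)/(2*t^2 + 9*t + 9)
(3) = (x^2 + 10*x + 21)/(x + 2)
(4) = (q + 1)/q
(5) = (8*l^2 - 34*l + 30)/(8*l^2 + 6*l - 5)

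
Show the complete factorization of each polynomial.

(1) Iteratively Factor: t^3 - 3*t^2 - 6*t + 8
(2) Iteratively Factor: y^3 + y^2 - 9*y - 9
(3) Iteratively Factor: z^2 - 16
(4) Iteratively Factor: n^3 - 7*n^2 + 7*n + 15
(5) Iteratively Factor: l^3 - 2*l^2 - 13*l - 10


(1) = (t + 2)*(t^2 - 5*t + 4) = (t - 4)*(t + 2)*(t - 1)
(2) = (y - 3)*(y^2 + 4*y + 3) = (y - 3)*(y + 1)*(y + 3)
(3) = (z + 4)*(z - 4)
(4) = (n + 1)*(n^2 - 8*n + 15) = (n - 3)*(n + 1)*(n - 5)
(5) = (l + 2)*(l^2 - 4*l - 5) = (l + 1)*(l + 2)*(l - 5)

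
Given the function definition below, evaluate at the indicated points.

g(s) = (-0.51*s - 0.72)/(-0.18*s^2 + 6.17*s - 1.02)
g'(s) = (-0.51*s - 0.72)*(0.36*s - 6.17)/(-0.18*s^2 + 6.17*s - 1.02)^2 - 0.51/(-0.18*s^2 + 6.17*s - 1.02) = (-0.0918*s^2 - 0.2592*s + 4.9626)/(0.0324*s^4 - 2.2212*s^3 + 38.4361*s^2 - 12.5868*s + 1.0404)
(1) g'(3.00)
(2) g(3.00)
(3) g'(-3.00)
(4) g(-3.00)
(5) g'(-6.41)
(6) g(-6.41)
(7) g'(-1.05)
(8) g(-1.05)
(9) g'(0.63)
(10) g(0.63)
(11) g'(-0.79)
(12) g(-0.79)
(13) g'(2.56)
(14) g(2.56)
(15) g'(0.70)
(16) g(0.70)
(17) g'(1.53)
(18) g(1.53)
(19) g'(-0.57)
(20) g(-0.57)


(1) = 0.01
(2) = -0.14
(3) = 0.01
(4) = -0.04
(5) = 0.00
(6) = -0.05
(7) = 0.09
(8) = 0.02
(9) = 0.61
(10) = -0.37
(11) = 0.14
(12) = 0.05
(13) = 0.02
(14) = -0.15
(15) = 0.46
(16) = -0.34
(17) = 0.07
(18) = -0.19
(19) = 0.24
(20) = 0.09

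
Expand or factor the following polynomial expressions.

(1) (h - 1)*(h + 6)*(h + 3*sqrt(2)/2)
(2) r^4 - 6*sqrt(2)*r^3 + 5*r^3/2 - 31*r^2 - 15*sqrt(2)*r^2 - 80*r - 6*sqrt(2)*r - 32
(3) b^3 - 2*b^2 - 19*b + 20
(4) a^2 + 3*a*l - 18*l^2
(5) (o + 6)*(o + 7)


(1) = h^3 + 3*sqrt(2)*h^2/2 + 5*h^2 - 6*h + 15*sqrt(2)*h/2 - 9*sqrt(2)
(2) = (r + 1/2)*(r + 2)*(r - 8*sqrt(2))*(r + 2*sqrt(2))
(3) = (b - 5)*(b - 1)*(b + 4)
(4) = (a - 3*l)*(a + 6*l)
(5) = o^2 + 13*o + 42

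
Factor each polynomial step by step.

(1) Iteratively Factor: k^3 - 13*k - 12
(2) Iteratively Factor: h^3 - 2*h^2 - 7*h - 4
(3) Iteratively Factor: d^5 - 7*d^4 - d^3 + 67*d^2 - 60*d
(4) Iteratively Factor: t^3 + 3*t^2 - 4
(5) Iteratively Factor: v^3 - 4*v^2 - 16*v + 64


(1) = (k + 3)*(k^2 - 3*k - 4) = (k + 1)*(k + 3)*(k - 4)
(2) = (h - 4)*(h^2 + 2*h + 1) = (h - 4)*(h + 1)*(h + 1)
(3) = (d - 4)*(d^4 - 3*d^3 - 13*d^2 + 15*d) = (d - 4)*(d + 3)*(d^3 - 6*d^2 + 5*d) = (d - 4)*(d - 1)*(d + 3)*(d^2 - 5*d) = d*(d - 4)*(d - 1)*(d + 3)*(d - 5)
(4) = (t + 2)*(t^2 + t - 2) = (t - 1)*(t + 2)*(t + 2)
(5) = (v + 4)*(v^2 - 8*v + 16) = (v - 4)*(v + 4)*(v - 4)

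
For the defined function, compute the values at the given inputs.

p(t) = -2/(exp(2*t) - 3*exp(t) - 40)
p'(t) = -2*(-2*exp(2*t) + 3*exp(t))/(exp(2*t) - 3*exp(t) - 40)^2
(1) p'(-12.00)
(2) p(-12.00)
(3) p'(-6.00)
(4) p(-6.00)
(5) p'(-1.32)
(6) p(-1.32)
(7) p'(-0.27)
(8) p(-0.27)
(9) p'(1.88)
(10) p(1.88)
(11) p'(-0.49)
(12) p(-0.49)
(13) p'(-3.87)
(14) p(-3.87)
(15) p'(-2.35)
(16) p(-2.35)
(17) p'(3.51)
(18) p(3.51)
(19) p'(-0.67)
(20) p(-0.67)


(1) = -0.00
(2) = 0.05
(3) = -0.00
(4) = 0.05
(5) = -0.00
(6) = 0.05
(7) = -0.00
(8) = 0.05
(9) = 0.47
(10) = 0.12
(11) = -0.00
(12) = 0.05
(13) = -0.00
(14) = 0.05
(15) = -0.00
(16) = 0.05
(17) = 0.00
(18) = -0.00
(19) = -0.00
(20) = 0.05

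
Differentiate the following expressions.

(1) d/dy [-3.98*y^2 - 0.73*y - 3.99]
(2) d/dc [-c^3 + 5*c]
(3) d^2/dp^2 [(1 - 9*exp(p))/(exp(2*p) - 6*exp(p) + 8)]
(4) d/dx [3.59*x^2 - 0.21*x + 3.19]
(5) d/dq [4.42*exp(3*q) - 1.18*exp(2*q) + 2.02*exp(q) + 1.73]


(1) = -7.96*y - 0.73
(2) = 5 - 3*c^2
(3) = (-9*exp(4*p) - 50*exp(3*p) + 414*exp(2*p) - 428*exp(p) - 528)*exp(p)/(exp(6*p) - 18*exp(5*p) + 132*exp(4*p) - 504*exp(3*p) + 1056*exp(2*p) - 1152*exp(p) + 512)
(4) = 7.18*x - 0.21
(5) = (13.26*exp(2*q) - 2.36*exp(q) + 2.02)*exp(q)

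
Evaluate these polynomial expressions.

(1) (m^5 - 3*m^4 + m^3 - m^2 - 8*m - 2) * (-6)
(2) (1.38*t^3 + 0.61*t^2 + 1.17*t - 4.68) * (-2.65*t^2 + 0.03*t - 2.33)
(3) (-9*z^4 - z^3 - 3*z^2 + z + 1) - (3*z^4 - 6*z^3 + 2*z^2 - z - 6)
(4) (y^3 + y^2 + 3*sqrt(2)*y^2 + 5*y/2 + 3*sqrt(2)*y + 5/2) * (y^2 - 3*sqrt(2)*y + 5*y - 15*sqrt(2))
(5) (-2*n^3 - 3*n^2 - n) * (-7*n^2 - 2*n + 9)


(1) = -6*m^5 + 18*m^4 - 6*m^3 + 6*m^2 + 48*m + 12
(2) = -3.657*t^5 - 1.5751*t^4 - 6.2976*t^3 + 11.0158*t^2 - 2.8665*t + 10.9044
(3) = -12*z^4 + 5*z^3 - 5*z^2 + 2*z + 7
(4) = y^5 + 6*y^4 - 21*y^3/2 - 93*y^2 - 15*sqrt(2)*y^2/2 - 155*y/2 - 45*sqrt(2)*y - 75*sqrt(2)/2
(5) = 14*n^5 + 25*n^4 - 5*n^3 - 25*n^2 - 9*n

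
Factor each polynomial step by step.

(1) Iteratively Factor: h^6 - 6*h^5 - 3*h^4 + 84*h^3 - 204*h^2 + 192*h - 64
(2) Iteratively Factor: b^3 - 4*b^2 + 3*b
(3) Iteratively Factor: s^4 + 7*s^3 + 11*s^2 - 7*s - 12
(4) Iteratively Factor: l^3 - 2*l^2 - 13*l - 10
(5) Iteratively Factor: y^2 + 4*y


(1) = (h - 1)*(h^5 - 5*h^4 - 8*h^3 + 76*h^2 - 128*h + 64) = (h - 1)*(h + 4)*(h^4 - 9*h^3 + 28*h^2 - 36*h + 16) = (h - 4)*(h - 1)*(h + 4)*(h^3 - 5*h^2 + 8*h - 4) = (h - 4)*(h - 2)*(h - 1)*(h + 4)*(h^2 - 3*h + 2) = (h - 4)*(h - 2)*(h - 1)^2*(h + 4)*(h - 2)
(2) = (b - 3)*(b^2 - b) = (b - 3)*(b - 1)*(b)
(3) = (s + 3)*(s^3 + 4*s^2 - s - 4) = (s - 1)*(s + 3)*(s^2 + 5*s + 4) = (s - 1)*(s + 3)*(s + 4)*(s + 1)
(4) = (l + 1)*(l^2 - 3*l - 10) = (l - 5)*(l + 1)*(l + 2)
(5) = (y)*(y + 4)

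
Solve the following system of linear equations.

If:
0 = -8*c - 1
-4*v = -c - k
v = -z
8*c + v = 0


Then:
c = -1/8
k = 33/8
v = 1
z = -1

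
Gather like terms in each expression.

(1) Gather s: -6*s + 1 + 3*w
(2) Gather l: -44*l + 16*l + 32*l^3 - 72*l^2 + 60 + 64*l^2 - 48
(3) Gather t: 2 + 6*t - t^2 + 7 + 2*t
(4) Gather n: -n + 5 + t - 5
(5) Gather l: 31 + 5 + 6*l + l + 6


(1) = -6*s + 3*w + 1
(2) = 32*l^3 - 8*l^2 - 28*l + 12
(3) = -t^2 + 8*t + 9
(4) = -n + t
(5) = 7*l + 42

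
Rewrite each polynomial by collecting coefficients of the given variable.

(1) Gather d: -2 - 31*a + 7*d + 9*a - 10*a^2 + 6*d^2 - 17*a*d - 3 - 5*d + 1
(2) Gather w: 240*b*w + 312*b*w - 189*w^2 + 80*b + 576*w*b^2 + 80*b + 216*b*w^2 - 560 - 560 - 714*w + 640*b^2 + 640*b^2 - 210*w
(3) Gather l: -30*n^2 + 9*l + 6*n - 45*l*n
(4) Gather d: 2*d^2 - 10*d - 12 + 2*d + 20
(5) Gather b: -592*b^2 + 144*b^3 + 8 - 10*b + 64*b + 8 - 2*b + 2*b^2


(1) = -10*a^2 - 22*a + 6*d^2 + d*(2 - 17*a) - 4
(2) = 1280*b^2 + 160*b + w^2*(216*b - 189) + w*(576*b^2 + 552*b - 924) - 1120
(3) = l*(9 - 45*n) - 30*n^2 + 6*n
(4) = 2*d^2 - 8*d + 8
(5) = 144*b^3 - 590*b^2 + 52*b + 16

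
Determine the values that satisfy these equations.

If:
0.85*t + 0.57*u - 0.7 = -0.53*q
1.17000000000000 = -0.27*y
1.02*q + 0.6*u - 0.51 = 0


Then:
q = 0.5 - 0.588235294117647*u
t = 0.511764705882353 - 0.303806228373702*u
y = -4.33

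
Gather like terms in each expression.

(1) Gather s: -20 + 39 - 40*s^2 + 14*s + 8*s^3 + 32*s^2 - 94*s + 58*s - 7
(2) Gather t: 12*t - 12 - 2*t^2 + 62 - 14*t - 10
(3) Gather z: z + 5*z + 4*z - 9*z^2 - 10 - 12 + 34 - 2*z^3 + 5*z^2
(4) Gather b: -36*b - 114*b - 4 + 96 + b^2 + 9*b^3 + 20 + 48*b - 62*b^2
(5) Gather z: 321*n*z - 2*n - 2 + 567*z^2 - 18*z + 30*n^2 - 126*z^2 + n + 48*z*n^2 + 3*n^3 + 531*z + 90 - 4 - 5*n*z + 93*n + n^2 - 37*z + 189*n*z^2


(1) = 8*s^3 - 8*s^2 - 22*s + 12
(2) = -2*t^2 - 2*t + 40
(3) = -2*z^3 - 4*z^2 + 10*z + 12
(4) = 9*b^3 - 61*b^2 - 102*b + 112
(5) = 3*n^3 + 31*n^2 + 92*n + z^2*(189*n + 441) + z*(48*n^2 + 316*n + 476) + 84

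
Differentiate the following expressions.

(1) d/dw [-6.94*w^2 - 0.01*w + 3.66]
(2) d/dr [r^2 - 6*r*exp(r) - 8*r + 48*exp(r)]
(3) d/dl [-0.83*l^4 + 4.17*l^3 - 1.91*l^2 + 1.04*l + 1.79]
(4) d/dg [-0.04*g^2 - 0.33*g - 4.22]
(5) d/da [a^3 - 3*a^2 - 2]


(1) = -13.88*w - 0.01
(2) = -6*r*exp(r) + 2*r + 42*exp(r) - 8
(3) = -3.32*l^3 + 12.51*l^2 - 3.82*l + 1.04
(4) = -0.08*g - 0.33
(5) = 3*a*(a - 2)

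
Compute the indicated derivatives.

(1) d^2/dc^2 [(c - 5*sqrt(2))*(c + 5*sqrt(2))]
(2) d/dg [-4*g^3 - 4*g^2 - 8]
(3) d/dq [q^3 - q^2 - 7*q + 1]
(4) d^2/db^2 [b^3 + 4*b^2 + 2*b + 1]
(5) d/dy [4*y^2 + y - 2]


(1) = 2
(2) = 4*g*(-3*g - 2)
(3) = 3*q^2 - 2*q - 7
(4) = 6*b + 8
(5) = 8*y + 1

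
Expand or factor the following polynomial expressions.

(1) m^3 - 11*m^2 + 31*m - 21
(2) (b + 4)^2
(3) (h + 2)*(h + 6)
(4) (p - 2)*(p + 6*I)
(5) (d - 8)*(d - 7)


(1) = (m - 7)*(m - 3)*(m - 1)
(2) = b^2 + 8*b + 16
(3) = h^2 + 8*h + 12
(4) = p^2 - 2*p + 6*I*p - 12*I
(5) = d^2 - 15*d + 56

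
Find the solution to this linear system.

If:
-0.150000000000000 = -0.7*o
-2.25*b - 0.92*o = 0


Then:
b = -0.09
o = 0.21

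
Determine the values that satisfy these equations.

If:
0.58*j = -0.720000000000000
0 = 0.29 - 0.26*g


Then:
g = 1.12
j = -1.24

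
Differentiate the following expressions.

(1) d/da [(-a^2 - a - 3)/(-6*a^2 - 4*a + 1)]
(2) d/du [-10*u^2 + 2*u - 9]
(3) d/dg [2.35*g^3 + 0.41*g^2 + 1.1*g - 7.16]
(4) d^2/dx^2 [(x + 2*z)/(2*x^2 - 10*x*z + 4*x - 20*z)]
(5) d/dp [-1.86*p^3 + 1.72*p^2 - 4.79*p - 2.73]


(1) = (-2*a^2 - 38*a - 13)/(36*a^4 + 48*a^3 + 4*a^2 - 8*a + 1)
(2) = 2 - 20*u
(3) = 7.05*g^2 + 0.82*g + 1.1
(4) = ((x + 2*z)*(2*x - 5*z + 2)^2 + (-3*x + 3*z - 2)*(x^2 - 5*x*z + 2*x - 10*z))/(x^2 - 5*x*z + 2*x - 10*z)^3
(5) = -5.58*p^2 + 3.44*p - 4.79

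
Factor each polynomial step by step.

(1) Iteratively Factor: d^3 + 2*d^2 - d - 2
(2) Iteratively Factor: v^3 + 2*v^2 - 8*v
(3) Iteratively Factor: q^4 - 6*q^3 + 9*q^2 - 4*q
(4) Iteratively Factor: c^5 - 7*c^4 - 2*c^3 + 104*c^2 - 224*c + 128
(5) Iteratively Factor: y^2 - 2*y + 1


(1) = (d + 1)*(d^2 + d - 2) = (d - 1)*(d + 1)*(d + 2)
(2) = (v)*(v^2 + 2*v - 8) = v*(v + 4)*(v - 2)
(3) = (q)*(q^3 - 6*q^2 + 9*q - 4) = q*(q - 1)*(q^2 - 5*q + 4) = q*(q - 4)*(q - 1)*(q - 1)
(4) = (c + 4)*(c^4 - 11*c^3 + 42*c^2 - 64*c + 32) = (c - 2)*(c + 4)*(c^3 - 9*c^2 + 24*c - 16) = (c - 4)*(c - 2)*(c + 4)*(c^2 - 5*c + 4) = (c - 4)*(c - 2)*(c - 1)*(c + 4)*(c - 4)
(5) = (y - 1)*(y - 1)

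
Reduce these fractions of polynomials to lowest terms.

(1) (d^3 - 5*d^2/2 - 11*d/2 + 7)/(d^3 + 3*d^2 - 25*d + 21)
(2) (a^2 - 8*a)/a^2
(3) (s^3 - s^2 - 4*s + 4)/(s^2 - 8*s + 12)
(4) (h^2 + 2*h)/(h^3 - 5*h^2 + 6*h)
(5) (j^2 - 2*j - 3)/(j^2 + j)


(1) = (2*d^2 - 3*d - 14)/(2*d^2 + 8*d - 42)
(2) = (a - 8)/a
(3) = (s^2 + s - 2)/(s - 6)
(4) = (h + 2)/(h^2 - 5*h + 6)
(5) = (j - 3)/j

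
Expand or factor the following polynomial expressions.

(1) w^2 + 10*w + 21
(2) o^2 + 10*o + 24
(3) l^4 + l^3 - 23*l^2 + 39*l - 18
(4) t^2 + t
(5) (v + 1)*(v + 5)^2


(1) = (w + 3)*(w + 7)
(2) = (o + 4)*(o + 6)
(3) = (l - 3)*(l - 1)^2*(l + 6)
(4) = t*(t + 1)
(5) = v^3 + 11*v^2 + 35*v + 25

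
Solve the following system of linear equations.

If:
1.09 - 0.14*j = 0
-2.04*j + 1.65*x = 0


Then:
j = 7.79
x = 9.63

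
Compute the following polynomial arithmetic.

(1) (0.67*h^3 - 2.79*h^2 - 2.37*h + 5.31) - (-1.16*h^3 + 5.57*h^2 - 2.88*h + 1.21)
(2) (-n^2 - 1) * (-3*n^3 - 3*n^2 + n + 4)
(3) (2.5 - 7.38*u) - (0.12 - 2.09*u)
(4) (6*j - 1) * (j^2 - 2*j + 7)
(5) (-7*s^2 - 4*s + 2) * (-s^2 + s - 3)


(1) = 1.83*h^3 - 8.36*h^2 + 0.51*h + 4.1
(2) = 3*n^5 + 3*n^4 + 2*n^3 - n^2 - n - 4
(3) = 2.38 - 5.29*u
(4) = 6*j^3 - 13*j^2 + 44*j - 7
(5) = 7*s^4 - 3*s^3 + 15*s^2 + 14*s - 6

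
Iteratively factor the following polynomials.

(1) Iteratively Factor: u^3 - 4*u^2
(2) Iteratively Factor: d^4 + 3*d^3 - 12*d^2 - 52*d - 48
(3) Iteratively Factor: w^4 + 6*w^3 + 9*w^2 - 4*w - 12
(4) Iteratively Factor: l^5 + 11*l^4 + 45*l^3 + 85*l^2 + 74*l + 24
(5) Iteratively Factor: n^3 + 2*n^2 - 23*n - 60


(1) = (u)*(u^2 - 4*u) = u^2*(u - 4)
(2) = (d + 2)*(d^3 + d^2 - 14*d - 24) = (d - 4)*(d + 2)*(d^2 + 5*d + 6) = (d - 4)*(d + 2)^2*(d + 3)
(3) = (w + 2)*(w^3 + 4*w^2 + w - 6) = (w - 1)*(w + 2)*(w^2 + 5*w + 6) = (w - 1)*(w + 2)^2*(w + 3)
(4) = (l + 1)*(l^4 + 10*l^3 + 35*l^2 + 50*l + 24) = (l + 1)*(l + 2)*(l^3 + 8*l^2 + 19*l + 12) = (l + 1)^2*(l + 2)*(l^2 + 7*l + 12) = (l + 1)^2*(l + 2)*(l + 3)*(l + 4)
(5) = (n + 3)*(n^2 - n - 20) = (n - 5)*(n + 3)*(n + 4)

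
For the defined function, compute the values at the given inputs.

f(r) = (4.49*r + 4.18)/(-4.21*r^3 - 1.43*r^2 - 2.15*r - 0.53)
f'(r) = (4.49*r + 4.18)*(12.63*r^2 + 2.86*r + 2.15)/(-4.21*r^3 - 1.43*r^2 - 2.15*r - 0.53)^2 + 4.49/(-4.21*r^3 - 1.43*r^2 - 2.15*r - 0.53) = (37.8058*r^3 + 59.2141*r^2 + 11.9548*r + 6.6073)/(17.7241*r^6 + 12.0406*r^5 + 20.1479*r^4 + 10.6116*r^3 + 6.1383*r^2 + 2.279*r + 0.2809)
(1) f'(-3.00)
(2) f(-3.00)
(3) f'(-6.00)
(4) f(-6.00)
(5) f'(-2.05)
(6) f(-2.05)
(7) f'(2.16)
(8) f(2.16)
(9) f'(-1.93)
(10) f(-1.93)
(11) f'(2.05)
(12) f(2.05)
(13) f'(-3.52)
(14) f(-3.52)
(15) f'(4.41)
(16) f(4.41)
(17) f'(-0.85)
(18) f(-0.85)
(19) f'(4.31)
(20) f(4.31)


(1) = -0.05
(2) = -0.09
(3) = -0.01
(4) = -0.03
(5) = -0.08
(6) = -0.15
(7) = 0.23
(8) = -0.26
(9) = -0.08
(10) = -0.16
(11) = 0.27
(12) = -0.28
(13) = -0.03
(14) = -0.07
(15) = 0.03
(16) = -0.06
(17) = 1.97
(18) = 0.13
(19) = 0.03
(20) = -0.06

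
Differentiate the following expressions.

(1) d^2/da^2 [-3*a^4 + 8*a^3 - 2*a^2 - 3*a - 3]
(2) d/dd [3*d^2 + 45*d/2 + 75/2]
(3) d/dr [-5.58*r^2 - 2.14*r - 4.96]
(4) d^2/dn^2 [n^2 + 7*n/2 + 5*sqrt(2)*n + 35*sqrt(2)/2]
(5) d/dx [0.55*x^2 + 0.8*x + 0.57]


(1) = -36*a^2 + 48*a - 4
(2) = 6*d + 45/2
(3) = -11.16*r - 2.14
(4) = 2
(5) = 1.1*x + 0.8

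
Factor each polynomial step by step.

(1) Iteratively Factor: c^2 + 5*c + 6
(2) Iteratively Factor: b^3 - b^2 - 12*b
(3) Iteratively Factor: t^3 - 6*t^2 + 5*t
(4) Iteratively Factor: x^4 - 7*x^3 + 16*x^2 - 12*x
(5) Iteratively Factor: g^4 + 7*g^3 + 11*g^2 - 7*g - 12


(1) = (c + 2)*(c + 3)
(2) = (b - 4)*(b^2 + 3*b) = b*(b - 4)*(b + 3)
(3) = (t - 5)*(t^2 - t) = t*(t - 5)*(t - 1)
(4) = (x)*(x^3 - 7*x^2 + 16*x - 12) = x*(x - 2)*(x^2 - 5*x + 6) = x*(x - 3)*(x - 2)*(x - 2)
(5) = (g + 4)*(g^3 + 3*g^2 - g - 3) = (g - 1)*(g + 4)*(g^2 + 4*g + 3) = (g - 1)*(g + 3)*(g + 4)*(g + 1)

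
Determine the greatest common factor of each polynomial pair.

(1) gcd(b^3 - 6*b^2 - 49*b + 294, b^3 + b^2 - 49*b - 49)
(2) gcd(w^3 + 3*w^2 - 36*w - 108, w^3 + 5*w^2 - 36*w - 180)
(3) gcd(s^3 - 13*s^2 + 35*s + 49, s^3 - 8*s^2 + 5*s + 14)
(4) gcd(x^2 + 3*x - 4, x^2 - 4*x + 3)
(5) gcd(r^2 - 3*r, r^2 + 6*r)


(1) = b^2 - 49
(2) = w^2 - 36
(3) = s^2 - 6*s - 7
(4) = x - 1
(5) = r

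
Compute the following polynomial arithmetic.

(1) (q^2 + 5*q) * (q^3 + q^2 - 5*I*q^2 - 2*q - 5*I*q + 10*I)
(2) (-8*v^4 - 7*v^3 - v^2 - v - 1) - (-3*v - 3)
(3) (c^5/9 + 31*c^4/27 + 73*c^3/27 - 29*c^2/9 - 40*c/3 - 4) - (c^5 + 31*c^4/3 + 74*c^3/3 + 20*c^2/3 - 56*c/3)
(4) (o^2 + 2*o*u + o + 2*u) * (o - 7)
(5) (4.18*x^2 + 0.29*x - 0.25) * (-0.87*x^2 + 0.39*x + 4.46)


(1) = q^5 + 6*q^4 - 5*I*q^4 + 3*q^3 - 30*I*q^3 - 10*q^2 - 15*I*q^2 + 50*I*q
(2) = -8*v^4 - 7*v^3 - v^2 + 2*v + 2
(3) = -8*c^5/9 - 248*c^4/27 - 593*c^3/27 - 89*c^2/9 + 16*c/3 - 4
(4) = o^3 + 2*o^2*u - 6*o^2 - 12*o*u - 7*o - 14*u
(5) = -3.6366*x^4 + 1.3779*x^3 + 18.9734*x^2 + 1.1959*x - 1.115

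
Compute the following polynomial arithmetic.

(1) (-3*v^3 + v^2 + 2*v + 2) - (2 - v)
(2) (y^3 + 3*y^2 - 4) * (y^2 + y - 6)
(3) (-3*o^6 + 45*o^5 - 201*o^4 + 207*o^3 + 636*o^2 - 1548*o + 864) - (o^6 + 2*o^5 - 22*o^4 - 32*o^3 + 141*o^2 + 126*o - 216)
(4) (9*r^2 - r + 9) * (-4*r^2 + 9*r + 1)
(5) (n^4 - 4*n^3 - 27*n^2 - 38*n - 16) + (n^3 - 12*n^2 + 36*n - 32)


(1) = -3*v^3 + v^2 + 3*v
(2) = y^5 + 4*y^4 - 3*y^3 - 22*y^2 - 4*y + 24
(3) = -4*o^6 + 43*o^5 - 179*o^4 + 239*o^3 + 495*o^2 - 1674*o + 1080
(4) = -36*r^4 + 85*r^3 - 36*r^2 + 80*r + 9
(5) = n^4 - 3*n^3 - 39*n^2 - 2*n - 48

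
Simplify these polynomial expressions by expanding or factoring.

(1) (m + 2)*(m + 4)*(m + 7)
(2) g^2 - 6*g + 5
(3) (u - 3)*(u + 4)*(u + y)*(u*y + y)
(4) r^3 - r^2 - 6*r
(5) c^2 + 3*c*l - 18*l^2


(1) = m^3 + 13*m^2 + 50*m + 56
(2) = (g - 5)*(g - 1)
(3) = u^4*y + u^3*y^2 + 2*u^3*y + 2*u^2*y^2 - 11*u^2*y - 11*u*y^2 - 12*u*y - 12*y^2
(4) = r*(r - 3)*(r + 2)
(5) = (c - 3*l)*(c + 6*l)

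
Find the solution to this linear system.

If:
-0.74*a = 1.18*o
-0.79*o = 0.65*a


Then:
a = 0.00
o = 0.00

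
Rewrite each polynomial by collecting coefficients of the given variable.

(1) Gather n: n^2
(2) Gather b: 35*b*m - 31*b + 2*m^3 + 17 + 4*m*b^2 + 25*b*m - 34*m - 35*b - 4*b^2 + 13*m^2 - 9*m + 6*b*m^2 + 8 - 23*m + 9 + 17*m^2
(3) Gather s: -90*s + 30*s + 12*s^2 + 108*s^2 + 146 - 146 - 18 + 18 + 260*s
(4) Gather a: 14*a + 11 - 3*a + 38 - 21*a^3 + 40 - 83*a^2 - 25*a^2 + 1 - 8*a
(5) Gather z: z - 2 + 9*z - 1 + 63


(1) = n^2
(2) = b^2*(4*m - 4) + b*(6*m^2 + 60*m - 66) + 2*m^3 + 30*m^2 - 66*m + 34
(3) = 120*s^2 + 200*s
(4) = -21*a^3 - 108*a^2 + 3*a + 90
(5) = 10*z + 60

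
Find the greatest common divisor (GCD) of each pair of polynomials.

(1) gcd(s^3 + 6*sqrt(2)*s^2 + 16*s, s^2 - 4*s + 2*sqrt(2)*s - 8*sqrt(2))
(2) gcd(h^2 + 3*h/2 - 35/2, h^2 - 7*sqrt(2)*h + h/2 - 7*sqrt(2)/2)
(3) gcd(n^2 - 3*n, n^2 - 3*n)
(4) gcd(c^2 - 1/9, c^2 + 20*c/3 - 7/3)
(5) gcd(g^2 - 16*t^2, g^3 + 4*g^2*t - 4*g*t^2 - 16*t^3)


(1) = gcd(s*(s + 2*sqrt(2))*(s + 4*sqrt(2)), (s - 4)*(s + 2*sqrt(2))) = s + 2*sqrt(2)
(2) = gcd((h - 7/2)*(h + 5), (h + 1/2)*(h - 7*sqrt(2))) = 1
(3) = gcd(n*(n - 3), n*(n - 3)) = n^2 - 3*n
(4) = gcd((c - 1/3)*(c + 1/3), (c - 1/3)*(c + 7)) = c - 1/3
(5) = g + 4*t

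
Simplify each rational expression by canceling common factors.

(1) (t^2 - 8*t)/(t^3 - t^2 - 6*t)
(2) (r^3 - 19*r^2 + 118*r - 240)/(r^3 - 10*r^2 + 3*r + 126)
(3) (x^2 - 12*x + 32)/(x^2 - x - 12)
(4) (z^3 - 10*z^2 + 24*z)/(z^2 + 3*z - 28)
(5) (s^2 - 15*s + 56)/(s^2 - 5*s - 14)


(1) = (t - 8)/(t^2 - t - 6)
(2) = (r^2 - 13*r + 40)/(r^2 - 4*r - 21)
(3) = (x - 8)/(x + 3)
(4) = (z^2 - 6*z)/(z + 7)
(5) = (s - 8)/(s + 2)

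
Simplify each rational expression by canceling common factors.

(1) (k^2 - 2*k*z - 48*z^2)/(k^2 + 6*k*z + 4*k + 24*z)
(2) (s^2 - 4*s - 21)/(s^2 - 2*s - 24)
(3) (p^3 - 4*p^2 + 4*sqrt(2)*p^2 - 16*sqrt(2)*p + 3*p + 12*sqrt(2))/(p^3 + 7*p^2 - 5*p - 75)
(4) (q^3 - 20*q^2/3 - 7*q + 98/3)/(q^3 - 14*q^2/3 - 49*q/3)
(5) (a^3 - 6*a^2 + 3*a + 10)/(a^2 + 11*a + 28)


(1) = (k - 8*z)/(k + 4)
(2) = (s^2 - 4*s - 21)/(s^2 - 2*s - 24)
(3) = (p^2 + p*(-1 + 4*sqrt(2)) - 4*sqrt(2))/(p^2 + 10*p + 25)
(4) = (q - 2)/q
(5) = (a^3 - 6*a^2 + 3*a + 10)/(a^2 + 11*a + 28)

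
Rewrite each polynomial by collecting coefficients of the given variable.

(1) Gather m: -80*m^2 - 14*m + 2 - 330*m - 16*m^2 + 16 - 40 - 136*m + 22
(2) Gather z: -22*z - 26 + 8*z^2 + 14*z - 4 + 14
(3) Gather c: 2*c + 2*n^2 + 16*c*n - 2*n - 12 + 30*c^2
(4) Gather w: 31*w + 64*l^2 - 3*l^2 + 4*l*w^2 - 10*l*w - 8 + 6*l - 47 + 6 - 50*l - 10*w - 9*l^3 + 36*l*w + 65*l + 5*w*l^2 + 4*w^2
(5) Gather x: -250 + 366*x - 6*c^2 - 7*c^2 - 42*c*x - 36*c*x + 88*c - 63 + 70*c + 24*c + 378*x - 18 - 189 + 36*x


(1) = -96*m^2 - 480*m
(2) = 8*z^2 - 8*z - 16
(3) = 30*c^2 + c*(16*n + 2) + 2*n^2 - 2*n - 12
(4) = -9*l^3 + 61*l^2 + 21*l + w^2*(4*l + 4) + w*(5*l^2 + 26*l + 21) - 49
(5) = -13*c^2 + 182*c + x*(780 - 78*c) - 520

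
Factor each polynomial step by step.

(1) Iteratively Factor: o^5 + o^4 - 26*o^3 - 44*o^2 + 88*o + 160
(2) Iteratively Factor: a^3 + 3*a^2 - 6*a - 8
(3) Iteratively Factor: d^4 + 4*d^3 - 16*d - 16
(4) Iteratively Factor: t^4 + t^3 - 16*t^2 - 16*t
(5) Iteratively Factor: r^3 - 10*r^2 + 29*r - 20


(1) = (o - 5)*(o^4 + 6*o^3 + 4*o^2 - 24*o - 32) = (o - 5)*(o - 2)*(o^3 + 8*o^2 + 20*o + 16) = (o - 5)*(o - 2)*(o + 4)*(o^2 + 4*o + 4) = (o - 5)*(o - 2)*(o + 2)*(o + 4)*(o + 2)
(2) = (a - 2)*(a^2 + 5*a + 4) = (a - 2)*(a + 1)*(a + 4)
(3) = (d - 2)*(d^3 + 6*d^2 + 12*d + 8) = (d - 2)*(d + 2)*(d^2 + 4*d + 4) = (d - 2)*(d + 2)^2*(d + 2)
(4) = (t)*(t^3 + t^2 - 16*t - 16) = t*(t - 4)*(t^2 + 5*t + 4) = t*(t - 4)*(t + 1)*(t + 4)
(5) = (r - 5)*(r^2 - 5*r + 4) = (r - 5)*(r - 4)*(r - 1)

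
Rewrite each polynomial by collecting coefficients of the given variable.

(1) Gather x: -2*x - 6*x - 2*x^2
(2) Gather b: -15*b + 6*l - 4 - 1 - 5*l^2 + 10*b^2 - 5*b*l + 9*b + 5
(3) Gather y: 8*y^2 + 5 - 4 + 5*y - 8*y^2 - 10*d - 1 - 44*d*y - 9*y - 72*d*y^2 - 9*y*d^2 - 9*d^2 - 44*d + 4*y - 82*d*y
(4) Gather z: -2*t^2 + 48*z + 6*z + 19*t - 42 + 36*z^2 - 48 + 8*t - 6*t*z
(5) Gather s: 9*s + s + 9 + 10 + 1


(1) = -2*x^2 - 8*x
(2) = 10*b^2 + b*(-5*l - 6) - 5*l^2 + 6*l
(3) = -9*d^2 - 72*d*y^2 - 54*d + y*(-9*d^2 - 126*d)
(4) = -2*t^2 + 27*t + 36*z^2 + z*(54 - 6*t) - 90
(5) = 10*s + 20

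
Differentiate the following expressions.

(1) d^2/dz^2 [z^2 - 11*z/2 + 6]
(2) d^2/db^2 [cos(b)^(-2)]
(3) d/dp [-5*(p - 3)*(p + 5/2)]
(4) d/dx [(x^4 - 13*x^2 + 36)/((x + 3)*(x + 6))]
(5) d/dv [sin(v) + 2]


(1) = 2
(2) = 2*(2 - cos(2*b))/cos(b)^4
(3) = 5/2 - 10*p
(4) = (2*x^3 + 15*x^2 - 36*x - 36)/(x^2 + 12*x + 36)
(5) = cos(v)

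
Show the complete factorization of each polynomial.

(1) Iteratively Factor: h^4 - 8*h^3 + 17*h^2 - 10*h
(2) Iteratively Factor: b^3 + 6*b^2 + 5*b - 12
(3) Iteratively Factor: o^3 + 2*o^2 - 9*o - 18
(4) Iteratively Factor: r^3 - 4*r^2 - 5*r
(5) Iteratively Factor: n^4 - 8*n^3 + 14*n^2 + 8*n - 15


(1) = (h)*(h^3 - 8*h^2 + 17*h - 10) = h*(h - 5)*(h^2 - 3*h + 2) = h*(h - 5)*(h - 1)*(h - 2)
(2) = (b - 1)*(b^2 + 7*b + 12) = (b - 1)*(b + 4)*(b + 3)
(3) = (o - 3)*(o^2 + 5*o + 6) = (o - 3)*(o + 3)*(o + 2)
(4) = (r)*(r^2 - 4*r - 5) = r*(r - 5)*(r + 1)
(5) = (n - 1)*(n^3 - 7*n^2 + 7*n + 15) = (n - 1)*(n + 1)*(n^2 - 8*n + 15) = (n - 3)*(n - 1)*(n + 1)*(n - 5)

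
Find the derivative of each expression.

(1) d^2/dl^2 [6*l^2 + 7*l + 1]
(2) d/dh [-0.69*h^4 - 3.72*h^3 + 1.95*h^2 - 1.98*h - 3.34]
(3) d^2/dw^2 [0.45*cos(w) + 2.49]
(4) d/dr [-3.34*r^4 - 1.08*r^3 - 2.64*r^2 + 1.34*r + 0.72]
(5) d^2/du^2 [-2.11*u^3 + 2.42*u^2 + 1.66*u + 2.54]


(1) = 12
(2) = -2.76*h^3 - 11.16*h^2 + 3.9*h - 1.98
(3) = -0.45*cos(w)
(4) = -13.36*r^3 - 3.24*r^2 - 5.28*r + 1.34
(5) = 4.84 - 12.66*u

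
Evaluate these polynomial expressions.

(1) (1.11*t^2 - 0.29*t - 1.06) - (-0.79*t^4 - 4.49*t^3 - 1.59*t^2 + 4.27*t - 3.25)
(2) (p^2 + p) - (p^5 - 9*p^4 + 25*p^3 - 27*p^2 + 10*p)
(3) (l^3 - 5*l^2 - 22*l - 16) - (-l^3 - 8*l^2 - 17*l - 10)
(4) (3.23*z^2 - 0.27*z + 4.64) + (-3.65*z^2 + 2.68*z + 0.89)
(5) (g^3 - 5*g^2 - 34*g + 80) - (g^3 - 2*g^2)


(1) = 0.79*t^4 + 4.49*t^3 + 2.7*t^2 - 4.56*t + 2.19
(2) = -p^5 + 9*p^4 - 25*p^3 + 28*p^2 - 9*p
(3) = 2*l^3 + 3*l^2 - 5*l - 6
(4) = -0.42*z^2 + 2.41*z + 5.53
(5) = -3*g^2 - 34*g + 80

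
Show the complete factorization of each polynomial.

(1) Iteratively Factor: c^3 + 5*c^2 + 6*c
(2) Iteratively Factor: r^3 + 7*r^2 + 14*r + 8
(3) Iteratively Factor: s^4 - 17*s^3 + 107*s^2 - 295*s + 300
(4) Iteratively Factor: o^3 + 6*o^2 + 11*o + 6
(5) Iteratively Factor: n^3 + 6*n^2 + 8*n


(1) = (c)*(c^2 + 5*c + 6) = c*(c + 2)*(c + 3)
(2) = (r + 1)*(r^2 + 6*r + 8) = (r + 1)*(r + 2)*(r + 4)
(3) = (s - 5)*(s^3 - 12*s^2 + 47*s - 60) = (s - 5)^2*(s^2 - 7*s + 12) = (s - 5)^2*(s - 3)*(s - 4)
(4) = (o + 1)*(o^2 + 5*o + 6) = (o + 1)*(o + 3)*(o + 2)
(5) = (n + 2)*(n^2 + 4*n) = (n + 2)*(n + 4)*(n)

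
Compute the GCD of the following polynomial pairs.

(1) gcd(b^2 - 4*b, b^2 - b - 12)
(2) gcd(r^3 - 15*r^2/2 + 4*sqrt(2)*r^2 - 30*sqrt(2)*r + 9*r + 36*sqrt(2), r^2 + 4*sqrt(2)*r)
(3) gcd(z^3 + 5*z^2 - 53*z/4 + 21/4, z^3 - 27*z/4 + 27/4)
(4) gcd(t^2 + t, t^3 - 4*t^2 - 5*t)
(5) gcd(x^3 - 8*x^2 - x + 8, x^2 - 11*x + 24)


(1) = b - 4
(2) = r + 4*sqrt(2)
(3) = gcd((z - 3/2)*(z - 1/2)*(z + 7), (z - 3/2)^2*(z + 3)) = z - 3/2
(4) = t^2 + t
(5) = gcd((x - 8)*(x - 1)*(x + 1), (x - 8)*(x - 3)) = x - 8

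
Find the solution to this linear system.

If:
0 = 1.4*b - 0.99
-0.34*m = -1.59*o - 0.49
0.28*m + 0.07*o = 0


Then:
b = 0.71
m = 0.07
o = -0.29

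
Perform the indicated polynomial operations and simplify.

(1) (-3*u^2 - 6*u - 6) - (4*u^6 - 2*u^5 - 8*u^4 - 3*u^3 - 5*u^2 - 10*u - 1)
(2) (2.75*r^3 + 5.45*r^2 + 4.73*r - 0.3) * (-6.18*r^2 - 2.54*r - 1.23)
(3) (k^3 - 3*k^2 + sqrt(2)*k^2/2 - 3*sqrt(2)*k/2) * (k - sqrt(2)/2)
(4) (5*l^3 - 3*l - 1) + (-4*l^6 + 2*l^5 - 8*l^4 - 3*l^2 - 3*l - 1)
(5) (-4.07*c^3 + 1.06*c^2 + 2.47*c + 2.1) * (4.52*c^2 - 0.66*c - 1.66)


(1) = -4*u^6 + 2*u^5 + 8*u^4 + 3*u^3 + 2*u^2 + 4*u - 5
(2) = -16.995*r^5 - 40.666*r^4 - 46.4569*r^3 - 16.8637*r^2 - 5.0559*r + 0.369
(3) = k^4 - 3*k^3 - k^2/2 + 3*k/2
(4) = -4*l^6 + 2*l^5 - 8*l^4 + 5*l^3 - 3*l^2 - 6*l - 2
(5) = -18.3964*c^5 + 7.4774*c^4 + 17.221*c^3 + 6.1022*c^2 - 5.4862*c - 3.486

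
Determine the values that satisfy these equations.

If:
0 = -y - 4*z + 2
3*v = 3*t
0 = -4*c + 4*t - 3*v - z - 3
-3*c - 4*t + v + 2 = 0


Then:
c = -z/5 - 7/15
t = z/5 + 17/15
v = z/5 + 17/15
y = 2 - 4*z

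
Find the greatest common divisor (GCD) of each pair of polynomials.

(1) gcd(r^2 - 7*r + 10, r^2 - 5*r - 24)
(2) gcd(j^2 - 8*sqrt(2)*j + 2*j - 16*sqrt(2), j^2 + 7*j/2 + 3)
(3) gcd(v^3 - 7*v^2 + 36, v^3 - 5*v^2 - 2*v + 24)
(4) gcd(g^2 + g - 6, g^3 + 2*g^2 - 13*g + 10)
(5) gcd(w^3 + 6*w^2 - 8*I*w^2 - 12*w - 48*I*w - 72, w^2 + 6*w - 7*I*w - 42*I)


(1) = gcd((r - 5)*(r - 2), (r - 8)*(r + 3)) = 1
(2) = j + 2
(3) = gcd((v - 6)*(v - 3)*(v + 2), (v - 4)*(v - 3)*(v + 2)) = v^2 - v - 6
(4) = g - 2
(5) = gcd((w + 6)*(w - 6*I)*(w - 2*I), (w + 6)*(w - 7*I)) = w + 6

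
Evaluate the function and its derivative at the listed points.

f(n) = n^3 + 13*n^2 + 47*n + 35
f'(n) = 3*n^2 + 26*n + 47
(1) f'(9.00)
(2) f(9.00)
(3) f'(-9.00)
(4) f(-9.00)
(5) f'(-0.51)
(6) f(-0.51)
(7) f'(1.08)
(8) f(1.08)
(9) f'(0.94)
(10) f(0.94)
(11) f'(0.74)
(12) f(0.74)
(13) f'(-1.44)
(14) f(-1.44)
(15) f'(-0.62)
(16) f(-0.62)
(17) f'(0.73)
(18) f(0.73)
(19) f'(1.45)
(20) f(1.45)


(1) = 524.00
(2) = 2240.00
(3) = 56.00
(4) = -64.00
(5) = 34.52
(6) = 14.28
(7) = 78.58
(8) = 102.18
(9) = 74.09
(10) = 91.50
(11) = 67.88
(12) = 77.30
(13) = 15.78
(14) = -8.71
(15) = 32.03
(16) = 10.62
(17) = 67.58
(18) = 76.63
(19) = 91.01
(20) = 133.53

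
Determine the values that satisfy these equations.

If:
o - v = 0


Then:
o = v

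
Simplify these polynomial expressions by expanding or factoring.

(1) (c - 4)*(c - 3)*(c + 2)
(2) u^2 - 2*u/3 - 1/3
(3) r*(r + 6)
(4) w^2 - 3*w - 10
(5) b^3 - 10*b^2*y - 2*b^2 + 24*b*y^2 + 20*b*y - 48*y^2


(1) = c^3 - 5*c^2 - 2*c + 24
(2) = (u - 1)*(u + 1/3)
(3) = r^2 + 6*r
(4) = (w - 5)*(w + 2)
(5) = (b - 2)*(b - 6*y)*(b - 4*y)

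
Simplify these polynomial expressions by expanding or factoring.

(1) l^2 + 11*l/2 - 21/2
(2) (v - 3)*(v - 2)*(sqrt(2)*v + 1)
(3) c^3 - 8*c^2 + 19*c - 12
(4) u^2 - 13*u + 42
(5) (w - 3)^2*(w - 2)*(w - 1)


(1) = (l - 3/2)*(l + 7)
(2) = sqrt(2)*v^3 - 5*sqrt(2)*v^2 + v^2 - 5*v + 6*sqrt(2)*v + 6
(3) = (c - 4)*(c - 3)*(c - 1)
(4) = (u - 7)*(u - 6)
(5) = w^4 - 9*w^3 + 29*w^2 - 39*w + 18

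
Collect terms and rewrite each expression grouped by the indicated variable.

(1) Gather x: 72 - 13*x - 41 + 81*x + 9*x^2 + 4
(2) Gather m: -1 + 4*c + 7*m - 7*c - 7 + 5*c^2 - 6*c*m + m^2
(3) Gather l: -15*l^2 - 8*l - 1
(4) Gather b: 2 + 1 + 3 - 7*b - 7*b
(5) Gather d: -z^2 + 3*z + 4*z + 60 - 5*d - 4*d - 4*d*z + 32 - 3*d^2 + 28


(1) = 9*x^2 + 68*x + 35
(2) = 5*c^2 - 3*c + m^2 + m*(7 - 6*c) - 8
(3) = -15*l^2 - 8*l - 1
(4) = 6 - 14*b
(5) = -3*d^2 + d*(-4*z - 9) - z^2 + 7*z + 120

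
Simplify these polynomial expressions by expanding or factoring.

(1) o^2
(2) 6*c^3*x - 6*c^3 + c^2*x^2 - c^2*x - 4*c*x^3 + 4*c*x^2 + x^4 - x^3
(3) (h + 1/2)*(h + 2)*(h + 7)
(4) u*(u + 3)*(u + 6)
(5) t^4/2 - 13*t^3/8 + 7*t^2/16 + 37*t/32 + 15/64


(1) = o^2
(2) = (-3*c + x)*(-2*c + x)*(c + x)*(x - 1)
(3) = h^3 + 19*h^2/2 + 37*h/2 + 7
(4) = u^3 + 9*u^2 + 18*u
(5) = (t/2 + 1/4)*(t - 5/2)*(t - 3/2)*(t + 1/4)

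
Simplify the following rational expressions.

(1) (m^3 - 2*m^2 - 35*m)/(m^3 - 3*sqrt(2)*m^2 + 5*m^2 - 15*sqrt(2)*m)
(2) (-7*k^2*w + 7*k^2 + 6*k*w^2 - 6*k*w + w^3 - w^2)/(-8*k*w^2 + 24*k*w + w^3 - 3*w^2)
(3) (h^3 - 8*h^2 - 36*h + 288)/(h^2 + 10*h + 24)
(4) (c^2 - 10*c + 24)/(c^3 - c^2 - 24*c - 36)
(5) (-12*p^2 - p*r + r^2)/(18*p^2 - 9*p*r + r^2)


(1) = (m - 7)/(m - 3*sqrt(2))
(2) = (-7*k^2*w + 7*k^2 + 6*k*w^2 - 6*k*w + w^3 - w^2)/(-8*k*w^2 + 24*k*w + w^3 - 3*w^2)
(3) = (h^2 - 14*h + 48)/(h + 4)
(4) = (c - 4)/(c^2 + 5*c + 6)
(5) = (-12*p^2 - p*r + r^2)/(18*p^2 - 9*p*r + r^2)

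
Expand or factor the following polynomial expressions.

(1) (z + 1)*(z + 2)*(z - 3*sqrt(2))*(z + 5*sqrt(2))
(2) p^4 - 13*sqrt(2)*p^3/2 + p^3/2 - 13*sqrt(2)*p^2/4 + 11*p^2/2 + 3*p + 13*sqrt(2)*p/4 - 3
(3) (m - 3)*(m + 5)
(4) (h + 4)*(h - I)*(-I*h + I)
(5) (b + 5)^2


(1) = z^4 + 2*sqrt(2)*z^3 + 3*z^3 - 28*z^2 + 6*sqrt(2)*z^2 - 90*z + 4*sqrt(2)*z - 60
(2) = (p - 1/2)*(p + 1)*(p - 6*sqrt(2))*(p - sqrt(2)/2)
(3) = m^2 + 2*m - 15
(4) = -I*h^3 - h^2 - 3*I*h^2 - 3*h + 4*I*h + 4
(5) = b^2 + 10*b + 25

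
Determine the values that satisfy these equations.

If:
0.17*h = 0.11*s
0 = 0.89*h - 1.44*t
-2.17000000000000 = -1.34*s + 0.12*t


Then:
h = 1.09
s = 1.68
t = 0.67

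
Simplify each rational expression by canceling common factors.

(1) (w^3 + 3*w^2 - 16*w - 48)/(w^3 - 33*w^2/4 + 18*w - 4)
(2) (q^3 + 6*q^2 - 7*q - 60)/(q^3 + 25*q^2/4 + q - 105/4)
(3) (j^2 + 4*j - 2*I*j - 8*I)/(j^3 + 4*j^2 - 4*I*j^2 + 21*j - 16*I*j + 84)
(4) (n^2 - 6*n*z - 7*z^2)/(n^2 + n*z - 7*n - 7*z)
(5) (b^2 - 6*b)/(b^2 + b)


(1) = (4*w^2 + 28*w + 48)/(4*w^2 - 17*w + 4)
(2) = (4*q^2 + 4*q - 48)/(4*q^2 + 5*q - 21)
(3) = (j - 2*I)/(j^2 - 4*I*j + 21)
(4) = (n - 7*z)/(n - 7)
(5) = (b - 6)/(b + 1)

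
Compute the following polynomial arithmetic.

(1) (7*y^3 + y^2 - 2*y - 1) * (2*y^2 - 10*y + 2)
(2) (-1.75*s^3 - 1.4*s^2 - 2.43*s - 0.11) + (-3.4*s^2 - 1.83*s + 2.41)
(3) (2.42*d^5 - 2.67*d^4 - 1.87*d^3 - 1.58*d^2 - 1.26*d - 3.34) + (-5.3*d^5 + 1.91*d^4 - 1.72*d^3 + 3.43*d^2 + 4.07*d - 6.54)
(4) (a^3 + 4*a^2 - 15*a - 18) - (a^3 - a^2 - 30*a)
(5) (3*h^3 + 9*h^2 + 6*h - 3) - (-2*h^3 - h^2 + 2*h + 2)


(1) = 14*y^5 - 68*y^4 + 20*y^2 + 6*y - 2
(2) = -1.75*s^3 - 4.8*s^2 - 4.26*s + 2.3
(3) = -2.88*d^5 - 0.76*d^4 - 3.59*d^3 + 1.85*d^2 + 2.81*d - 9.88
(4) = 5*a^2 + 15*a - 18
(5) = 5*h^3 + 10*h^2 + 4*h - 5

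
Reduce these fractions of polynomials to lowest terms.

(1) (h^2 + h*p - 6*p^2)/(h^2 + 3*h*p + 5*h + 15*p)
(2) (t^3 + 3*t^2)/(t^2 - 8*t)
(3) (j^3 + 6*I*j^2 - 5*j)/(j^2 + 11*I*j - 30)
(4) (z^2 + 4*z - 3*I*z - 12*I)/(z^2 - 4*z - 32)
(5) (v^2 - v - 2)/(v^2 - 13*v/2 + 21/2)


(1) = (h - 2*p)/(h + 5)
(2) = (t^2 + 3*t)/(t - 8)
(3) = (j^2 + I*j)/(j + 6*I)
(4) = (z - 3*I)/(z - 8)
(5) = (2*v^2 - 2*v - 4)/(2*v^2 - 13*v + 21)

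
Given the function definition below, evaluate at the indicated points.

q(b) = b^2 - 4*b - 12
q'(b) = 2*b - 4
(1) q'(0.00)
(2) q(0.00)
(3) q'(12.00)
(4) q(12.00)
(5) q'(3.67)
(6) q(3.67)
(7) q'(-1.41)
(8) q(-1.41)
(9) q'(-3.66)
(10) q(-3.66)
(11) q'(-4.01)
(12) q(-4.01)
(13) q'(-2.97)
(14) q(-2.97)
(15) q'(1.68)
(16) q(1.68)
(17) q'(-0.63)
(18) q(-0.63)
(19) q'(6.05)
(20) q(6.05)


(1) = -4.00
(2) = -12.00
(3) = 20.00
(4) = 84.00
(5) = 3.34
(6) = -13.21
(7) = -6.82
(8) = -4.37
(9) = -11.32
(10) = 16.04
(11) = -12.02
(12) = 20.12
(13) = -9.94
(14) = 8.70
(15) = -0.64
(16) = -15.90
(17) = -5.26
(18) = -9.08
(19) = 8.10
(20) = 0.40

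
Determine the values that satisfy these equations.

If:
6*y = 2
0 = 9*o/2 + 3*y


Then:
o = -2/9
y = 1/3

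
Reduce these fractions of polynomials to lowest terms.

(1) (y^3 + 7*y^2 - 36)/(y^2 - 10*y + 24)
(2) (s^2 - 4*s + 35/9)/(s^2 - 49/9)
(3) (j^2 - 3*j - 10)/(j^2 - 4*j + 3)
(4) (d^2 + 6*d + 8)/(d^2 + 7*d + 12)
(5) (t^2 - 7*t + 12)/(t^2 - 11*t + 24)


(1) = (y^3 + 7*y^2 - 36)/(y^2 - 10*y + 24)
(2) = (3*s - 5)/(3*s + 7)
(3) = (j^2 - 3*j - 10)/(j^2 - 4*j + 3)
(4) = (d + 2)/(d + 3)
(5) = (t - 4)/(t - 8)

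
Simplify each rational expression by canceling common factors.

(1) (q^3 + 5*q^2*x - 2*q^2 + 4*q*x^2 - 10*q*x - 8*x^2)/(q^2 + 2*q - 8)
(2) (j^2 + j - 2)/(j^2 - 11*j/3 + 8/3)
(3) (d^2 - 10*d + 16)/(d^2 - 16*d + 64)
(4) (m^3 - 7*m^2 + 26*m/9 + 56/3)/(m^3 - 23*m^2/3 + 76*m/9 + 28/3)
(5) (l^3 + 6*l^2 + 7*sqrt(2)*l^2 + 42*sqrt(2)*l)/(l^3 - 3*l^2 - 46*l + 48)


(1) = (q^2 + 5*q*x + 4*x^2)/(q + 4)
(2) = (3*j + 6)/(3*j - 8)
(3) = (d - 2)/(d - 8)
(4) = (3*m + 4)/(3*m + 2)
(5) = (l^2 + 7*sqrt(2)*l)/(l^2 - 9*l + 8)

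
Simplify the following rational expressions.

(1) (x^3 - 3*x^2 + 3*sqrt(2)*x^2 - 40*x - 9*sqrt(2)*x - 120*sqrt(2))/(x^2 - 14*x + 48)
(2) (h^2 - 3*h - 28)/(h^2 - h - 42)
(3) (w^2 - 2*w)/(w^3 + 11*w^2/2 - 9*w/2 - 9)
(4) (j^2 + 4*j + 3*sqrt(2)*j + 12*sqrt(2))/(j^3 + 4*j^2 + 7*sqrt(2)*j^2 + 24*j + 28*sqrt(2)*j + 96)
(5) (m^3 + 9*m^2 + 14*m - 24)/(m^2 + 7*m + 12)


(1) = (x^2 + x*(3*sqrt(2) + 5) + 15*sqrt(2))/(x - 6)
(2) = (h + 4)/(h + 6)
(3) = (2*w^2 - 4*w)/(2*w^3 + 11*w^2 - 9*w - 18)
(4) = 1/(j + 4*sqrt(2))
(5) = (m^2 + 5*m - 6)/(m + 3)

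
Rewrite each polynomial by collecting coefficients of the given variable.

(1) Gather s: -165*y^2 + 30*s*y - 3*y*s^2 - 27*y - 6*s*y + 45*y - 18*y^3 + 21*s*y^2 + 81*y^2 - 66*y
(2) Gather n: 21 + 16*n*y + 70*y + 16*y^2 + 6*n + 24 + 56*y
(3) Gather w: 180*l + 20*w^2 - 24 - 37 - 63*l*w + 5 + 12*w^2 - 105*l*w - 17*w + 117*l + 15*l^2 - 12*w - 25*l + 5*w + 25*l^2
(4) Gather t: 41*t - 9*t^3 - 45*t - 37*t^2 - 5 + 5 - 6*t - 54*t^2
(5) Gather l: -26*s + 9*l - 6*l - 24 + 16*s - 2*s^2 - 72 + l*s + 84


(1) = -3*s^2*y + s*(21*y^2 + 24*y) - 18*y^3 - 84*y^2 - 48*y
(2) = n*(16*y + 6) + 16*y^2 + 126*y + 45
(3) = 40*l^2 + 272*l + 32*w^2 + w*(-168*l - 24) - 56
(4) = -9*t^3 - 91*t^2 - 10*t
(5) = l*(s + 3) - 2*s^2 - 10*s - 12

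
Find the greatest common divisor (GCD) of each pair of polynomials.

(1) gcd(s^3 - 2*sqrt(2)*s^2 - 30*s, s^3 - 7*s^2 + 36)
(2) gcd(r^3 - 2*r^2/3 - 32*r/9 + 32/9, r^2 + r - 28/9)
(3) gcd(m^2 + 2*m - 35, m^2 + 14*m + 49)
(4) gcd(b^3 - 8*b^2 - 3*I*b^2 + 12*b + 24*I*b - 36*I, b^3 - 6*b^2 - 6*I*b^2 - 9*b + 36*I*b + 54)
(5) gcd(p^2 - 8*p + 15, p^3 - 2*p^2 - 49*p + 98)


(1) = 1
(2) = gcd((r - 4/3)^2*(r + 2), (r - 4/3)*(r + 7/3)) = r - 4/3
(3) = m + 7
(4) = gcd((b - 6)*(b - 2)*(b - 3*I), (b - 6)*(b - 3*I)^2) = b^2 + b*(-6 - 3*I) + 18*I
(5) = 1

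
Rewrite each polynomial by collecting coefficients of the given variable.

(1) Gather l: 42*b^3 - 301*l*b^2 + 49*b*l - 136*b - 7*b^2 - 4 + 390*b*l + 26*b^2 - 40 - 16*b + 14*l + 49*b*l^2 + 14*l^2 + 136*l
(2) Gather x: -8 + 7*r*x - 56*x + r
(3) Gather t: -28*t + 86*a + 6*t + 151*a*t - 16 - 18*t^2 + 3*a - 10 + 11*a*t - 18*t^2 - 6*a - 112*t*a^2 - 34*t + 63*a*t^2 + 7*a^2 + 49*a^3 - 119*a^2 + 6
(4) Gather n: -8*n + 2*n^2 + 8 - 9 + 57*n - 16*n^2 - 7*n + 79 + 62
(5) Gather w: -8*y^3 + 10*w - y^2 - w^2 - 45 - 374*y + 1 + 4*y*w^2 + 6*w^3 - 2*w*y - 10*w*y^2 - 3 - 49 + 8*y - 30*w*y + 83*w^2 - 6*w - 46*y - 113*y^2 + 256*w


(1) = 42*b^3 + 19*b^2 - 152*b + l^2*(49*b + 14) + l*(-301*b^2 + 439*b + 150) - 44
(2) = r + x*(7*r - 56) - 8
(3) = 49*a^3 - 112*a^2 + 83*a + t^2*(63*a - 36) + t*(-112*a^2 + 162*a - 56) - 20
(4) = -14*n^2 + 42*n + 140
(5) = 6*w^3 + w^2*(4*y + 82) + w*(-10*y^2 - 32*y + 260) - 8*y^3 - 114*y^2 - 412*y - 96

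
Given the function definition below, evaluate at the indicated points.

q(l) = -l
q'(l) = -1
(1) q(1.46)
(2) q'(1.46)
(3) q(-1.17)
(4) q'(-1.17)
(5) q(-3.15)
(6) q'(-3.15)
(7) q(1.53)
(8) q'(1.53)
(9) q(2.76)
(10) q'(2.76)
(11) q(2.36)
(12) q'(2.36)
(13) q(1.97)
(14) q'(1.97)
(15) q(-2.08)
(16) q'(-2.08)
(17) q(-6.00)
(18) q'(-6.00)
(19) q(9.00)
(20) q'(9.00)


(1) = -1.46
(2) = -1.00
(3) = 1.17
(4) = -1.00
(5) = 3.15
(6) = -1.00
(7) = -1.53
(8) = -1.00
(9) = -2.76
(10) = -1.00
(11) = -2.36
(12) = -1.00
(13) = -1.97
(14) = -1.00
(15) = 2.08
(16) = -1.00
(17) = 6.00
(18) = -1.00
(19) = -9.00
(20) = -1.00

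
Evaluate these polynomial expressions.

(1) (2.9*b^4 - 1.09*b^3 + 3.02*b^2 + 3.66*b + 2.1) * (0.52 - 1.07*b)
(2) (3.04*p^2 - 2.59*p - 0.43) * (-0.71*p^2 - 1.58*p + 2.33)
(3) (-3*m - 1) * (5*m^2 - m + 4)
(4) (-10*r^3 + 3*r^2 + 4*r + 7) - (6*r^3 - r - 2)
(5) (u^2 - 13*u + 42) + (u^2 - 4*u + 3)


(1) = -3.103*b^5 + 2.6743*b^4 - 3.7982*b^3 - 2.3458*b^2 - 0.3438*b + 1.092
(2) = -2.1584*p^4 - 2.9643*p^3 + 11.4807*p^2 - 5.3553*p - 1.0019
(3) = -15*m^3 - 2*m^2 - 11*m - 4
(4) = -16*r^3 + 3*r^2 + 5*r + 9
(5) = 2*u^2 - 17*u + 45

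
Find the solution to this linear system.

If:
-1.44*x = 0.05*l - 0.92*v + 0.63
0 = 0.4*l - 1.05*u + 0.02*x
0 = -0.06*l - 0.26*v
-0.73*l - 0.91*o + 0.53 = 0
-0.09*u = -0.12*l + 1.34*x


Then:
l = -1.78
o = 2.01
u = -0.68
v = 0.41
x = -0.11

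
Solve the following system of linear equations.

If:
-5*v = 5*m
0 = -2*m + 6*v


Then:
m = 0
v = 0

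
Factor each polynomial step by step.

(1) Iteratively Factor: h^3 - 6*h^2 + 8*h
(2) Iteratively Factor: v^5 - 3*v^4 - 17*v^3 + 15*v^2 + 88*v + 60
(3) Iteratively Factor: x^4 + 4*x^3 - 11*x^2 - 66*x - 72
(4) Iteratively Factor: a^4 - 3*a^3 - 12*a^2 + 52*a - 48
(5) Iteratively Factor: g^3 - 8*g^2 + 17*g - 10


(1) = (h - 4)*(h^2 - 2*h) = h*(h - 4)*(h - 2)
(2) = (v - 5)*(v^4 + 2*v^3 - 7*v^2 - 20*v - 12) = (v - 5)*(v + 1)*(v^3 + v^2 - 8*v - 12) = (v - 5)*(v + 1)*(v + 2)*(v^2 - v - 6) = (v - 5)*(v + 1)*(v + 2)^2*(v - 3)
(3) = (x + 2)*(x^3 + 2*x^2 - 15*x - 36) = (x + 2)*(x + 3)*(x^2 - x - 12) = (x + 2)*(x + 3)^2*(x - 4)
(4) = (a - 2)*(a^3 - a^2 - 14*a + 24) = (a - 3)*(a - 2)*(a^2 + 2*a - 8) = (a - 3)*(a - 2)^2*(a + 4)
(5) = (g - 1)*(g^2 - 7*g + 10) = (g - 5)*(g - 1)*(g - 2)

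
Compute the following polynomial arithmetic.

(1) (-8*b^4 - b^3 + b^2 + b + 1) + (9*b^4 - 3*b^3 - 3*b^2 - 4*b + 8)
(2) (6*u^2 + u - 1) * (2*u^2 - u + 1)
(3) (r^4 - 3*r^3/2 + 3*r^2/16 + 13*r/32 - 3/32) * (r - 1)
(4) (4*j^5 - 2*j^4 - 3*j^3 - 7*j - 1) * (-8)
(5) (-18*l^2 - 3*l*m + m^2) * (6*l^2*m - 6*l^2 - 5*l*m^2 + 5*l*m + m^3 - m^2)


(1) = b^4 - 4*b^3 - 2*b^2 - 3*b + 9
(2) = 12*u^4 - 4*u^3 + 3*u^2 + 2*u - 1
(3) = r^5 - 5*r^4/2 + 27*r^3/16 + 7*r^2/32 - r/2 + 3/32
(4) = -32*j^5 + 16*j^4 + 24*j^3 + 56*j + 8
(5) = -108*l^4*m + 108*l^4 + 72*l^3*m^2 - 72*l^3*m + 3*l^2*m^3 - 3*l^2*m^2 - 8*l*m^4 + 8*l*m^3 + m^5 - m^4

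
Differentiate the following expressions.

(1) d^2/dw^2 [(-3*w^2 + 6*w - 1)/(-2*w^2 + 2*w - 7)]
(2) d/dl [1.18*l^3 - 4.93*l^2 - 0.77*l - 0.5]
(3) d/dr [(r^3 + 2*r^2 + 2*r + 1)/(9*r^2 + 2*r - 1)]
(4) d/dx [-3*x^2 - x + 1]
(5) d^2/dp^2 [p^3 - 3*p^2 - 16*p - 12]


(1) = 2*(-12*w^3 - 114*w^2 + 240*w + 53)/(8*w^6 - 24*w^5 + 108*w^4 - 176*w^3 + 378*w^2 - 294*w + 343)
(2) = 3.54*l^2 - 9.86*l - 0.77
(3) = (9*r^4 + 4*r^3 - 17*r^2 - 22*r - 4)/(81*r^4 + 36*r^3 - 14*r^2 - 4*r + 1)
(4) = -6*x - 1
(5) = 6*p - 6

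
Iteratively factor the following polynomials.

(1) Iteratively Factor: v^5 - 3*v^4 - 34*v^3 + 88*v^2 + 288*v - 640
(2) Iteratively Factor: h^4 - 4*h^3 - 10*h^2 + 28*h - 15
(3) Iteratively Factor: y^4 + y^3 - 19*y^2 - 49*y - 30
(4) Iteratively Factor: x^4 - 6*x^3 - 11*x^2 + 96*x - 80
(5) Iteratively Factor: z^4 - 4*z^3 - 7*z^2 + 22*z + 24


(1) = (v + 4)*(v^4 - 7*v^3 - 6*v^2 + 112*v - 160) = (v + 4)^2*(v^3 - 11*v^2 + 38*v - 40) = (v - 5)*(v + 4)^2*(v^2 - 6*v + 8) = (v - 5)*(v - 2)*(v + 4)^2*(v - 4)
(2) = (h - 1)*(h^3 - 3*h^2 - 13*h + 15) = (h - 1)*(h + 3)*(h^2 - 6*h + 5) = (h - 1)^2*(h + 3)*(h - 5)
(3) = (y + 3)*(y^3 - 2*y^2 - 13*y - 10) = (y + 2)*(y + 3)*(y^2 - 4*y - 5) = (y - 5)*(y + 2)*(y + 3)*(y + 1)
(4) = (x - 5)*(x^3 - x^2 - 16*x + 16) = (x - 5)*(x - 1)*(x^2 - 16) = (x - 5)*(x - 4)*(x - 1)*(x + 4)
(5) = (z + 2)*(z^3 - 6*z^2 + 5*z + 12) = (z + 1)*(z + 2)*(z^2 - 7*z + 12) = (z - 4)*(z + 1)*(z + 2)*(z - 3)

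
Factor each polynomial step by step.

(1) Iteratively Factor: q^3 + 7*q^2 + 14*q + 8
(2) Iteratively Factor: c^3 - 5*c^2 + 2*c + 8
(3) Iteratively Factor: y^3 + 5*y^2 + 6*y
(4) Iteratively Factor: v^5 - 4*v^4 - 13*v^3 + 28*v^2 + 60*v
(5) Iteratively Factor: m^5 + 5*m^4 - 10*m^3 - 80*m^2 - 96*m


(1) = (q + 1)*(q^2 + 6*q + 8) = (q + 1)*(q + 4)*(q + 2)
(2) = (c - 4)*(c^2 - c - 2) = (c - 4)*(c + 1)*(c - 2)
(3) = (y)*(y^2 + 5*y + 6) = y*(y + 2)*(y + 3)
(4) = (v - 5)*(v^4 + v^3 - 8*v^2 - 12*v) = (v - 5)*(v - 3)*(v^3 + 4*v^2 + 4*v) = (v - 5)*(v - 3)*(v + 2)*(v^2 + 2*v) = v*(v - 5)*(v - 3)*(v + 2)*(v + 2)
(5) = (m + 2)*(m^4 + 3*m^3 - 16*m^2 - 48*m) = (m + 2)*(m + 4)*(m^3 - m^2 - 12*m) = (m - 4)*(m + 2)*(m + 4)*(m^2 + 3*m) = m*(m - 4)*(m + 2)*(m + 4)*(m + 3)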